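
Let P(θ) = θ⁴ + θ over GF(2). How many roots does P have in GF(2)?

Evaluate at each of the 2 elements of GF(2):
P(0) = 0 → root; P(1) = 0 → root.
Roots: {0, 1}.

2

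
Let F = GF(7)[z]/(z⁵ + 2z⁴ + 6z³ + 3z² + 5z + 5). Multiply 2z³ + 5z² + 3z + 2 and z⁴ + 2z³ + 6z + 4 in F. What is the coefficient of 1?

4

Multiply in GF(7)[z]: (2z³ + 5z² + 3z + 2)·(z⁴ + 2z³ + 6z + 4) = 2z⁷ + 2z⁶ + 6z⁵ + 6z⁴ + 3z² + 3z + 1.
Reduce using z⁵ ≡ 5z⁴ + z³ + 4z² + 2z + 2 (mod z⁵ + 2z⁴ + 6z³ + 3z² + 5z + 5).
Reduced: 2z⁴ + z³ + 2z² + 2z + 4.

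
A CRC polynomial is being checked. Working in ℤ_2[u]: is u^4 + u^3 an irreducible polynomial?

No

Write f(u) = u^4 + u^3.
Check for roots in ℤ_2: f(0) = 0 → root; f(1) = 0 → root.
f(0) = 0, so (u) divides f(u); f is reducible.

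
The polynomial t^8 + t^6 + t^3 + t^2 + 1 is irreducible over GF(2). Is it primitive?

Write f(t) = t^8 + t^6 + t^3 + t^2 + 1.
|GF(2^8)^×| = 2^8 − 1 = 255. Prime factorization: 255 = 3·5·17.
f is primitive ⇔ t has order 255 in GF(2)[t]/(f), i.e. t^(255/q) ≠ 1 for each prime q | 255.
t^(85) mod f = t^4 + t^3 + t^2.
t^(51) mod f = t^7 + t^5.
t^(15) mod f = t^6 + t^5 + t^4 + t^3 + t^2.
None equal 1, so t has full order 255; f is primitive.

Yes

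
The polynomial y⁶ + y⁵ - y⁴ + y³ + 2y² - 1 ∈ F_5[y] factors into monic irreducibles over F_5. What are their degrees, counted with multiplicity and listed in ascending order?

1, 1, 1, 3

Write g(y) = y⁶ + y⁵ - y⁴ + y³ + 2y² - 1.
Roots in F_5: g(0) = 4; g(1) = 3; g(2) = 0 → root; g(3) = 0 → root; g(4) = 4.
Linear factors from roots: (y - 2), (y + 2).
Complete factorization: g(y) = (y + 2)·(y - 2)^2·(y³ - 2y² - y - 2).
Factor degrees with multiplicity: 1 + 1 + 1 + 3 = 6.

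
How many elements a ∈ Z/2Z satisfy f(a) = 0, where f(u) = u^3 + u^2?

2

Evaluate at each of the 2 elements of Z/2Z:
f(0) = 0 → root; f(1) = 0 → root.
Roots: {0, 1}.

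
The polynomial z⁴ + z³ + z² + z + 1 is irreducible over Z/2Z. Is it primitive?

No

Write f(z) = z⁴ + z³ + z² + z + 1.
|GF(2^4)^×| = 2^4 − 1 = 15. Prime factorization: 15 = 3·5.
f is primitive ⇔ z has order 15 in GF(2)[z]/(f), i.e. z^(15/q) ≠ 1 for each prime q | 15.
z^(5) mod f = 1
z^(3) mod f = z³.
Since z^(5) = 1, the order of z divides 5 < 15; not primitive.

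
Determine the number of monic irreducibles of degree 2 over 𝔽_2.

x^(2^2) − x is the product of all monic irreducibles of degree dividing 2; Möbius inversion gives N = (1/2) Σ μ(2/d)·2^d.
Divisors of 2: 1, 2; μ(2/d) for each: -1, 1.
Σ = − 2^1 + 2^2 = 2.
N = 2/2 = 1.

1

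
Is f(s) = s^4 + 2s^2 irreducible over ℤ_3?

No

Check for roots in ℤ_3: f(0) = 0 → root; f(1) = 0 → root; f(2) = 0 → root.
f(0) = 0, so (s) divides f(s); f is reducible.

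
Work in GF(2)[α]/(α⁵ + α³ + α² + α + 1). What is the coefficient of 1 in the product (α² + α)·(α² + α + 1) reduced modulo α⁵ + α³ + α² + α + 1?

Multiply in GF(2)[α]: (α² + α)·(α² + α + 1) = α⁴ + α.
Reduced: α⁴ + α.

0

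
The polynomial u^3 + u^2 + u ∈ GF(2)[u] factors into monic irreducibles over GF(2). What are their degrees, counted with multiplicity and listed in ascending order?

1, 2

Write h(u) = u^3 + u^2 + u.
Roots in GF(2): h(0) = 0 → root; h(1) = 1.
Linear factors from roots: (u).
Complete factorization: h(u) = (u)·(u^2 + u + 1).
Factor degrees with multiplicity: 1 + 2 = 3.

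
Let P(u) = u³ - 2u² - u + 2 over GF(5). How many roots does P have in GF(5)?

Evaluate at each of the 5 elements of GF(5):
P(0) = 2; P(1) = 0 → root; P(2) = 0 → root; P(3) = 3; P(4) = 0 → root.
Roots: {1, 2, 4}.

3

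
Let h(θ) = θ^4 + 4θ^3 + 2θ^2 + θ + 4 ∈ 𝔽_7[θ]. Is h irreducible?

Yes

Check for roots in 𝔽_7: h(0) = 4; h(1) = 5; h(2) = 6; h(3) = 4; h(4) = 6; h(5) = 1; h(6) = 2.
No roots, so no linear factors.
Degree-2 irreducible divisors: test the 21 monic irreducibles of degree 2 over GF(7).
None of them divide h (all give nonzero remainder).
No irreducible factor of degree ≤ 2 exists, so h is irreducible over GF(7).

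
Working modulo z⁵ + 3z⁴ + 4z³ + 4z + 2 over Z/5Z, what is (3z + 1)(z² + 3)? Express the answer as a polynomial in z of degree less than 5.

Multiply in Z/5Z[z]: (3z + 1)·(z² + 3) = 3z³ + z² + 4z + 3.
Reduced: 3z³ + z² + 4z + 3.

3z^3 + z^2 + 4z + 3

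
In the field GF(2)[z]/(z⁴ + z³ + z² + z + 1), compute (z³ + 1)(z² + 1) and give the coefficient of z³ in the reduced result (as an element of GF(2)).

1

Multiply in GF(2)[z]: (z³ + 1)·(z² + 1) = z⁵ + z³ + z² + 1.
Reduce using z⁴ ≡ z³ + z² + z + 1 (mod z⁴ + z³ + z² + z + 1).
Reduced: z³ + z².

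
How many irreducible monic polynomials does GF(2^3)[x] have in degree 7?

299592

The number of monic irreducibles of degree 7 over GF(8) is (1/7)·Σ_{d∣7} μ(7/d) 8^d.
Divisors of 7: 1, 7; μ(7/d) for each: -1, 1.
Σ = − 8^1 + 8^7 = 2097144.
N = 2097144/7 = 299592.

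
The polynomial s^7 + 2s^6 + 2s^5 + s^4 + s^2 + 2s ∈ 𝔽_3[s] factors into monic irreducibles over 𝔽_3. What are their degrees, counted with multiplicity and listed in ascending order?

1, 1, 2, 3

Write f(s) = s^7 + 2s^6 + 2s^5 + s^4 + s^2 + 2s.
Roots in 𝔽_3: f(0) = 0 → root; f(1) = 0 → root; f(2) = 2.
Linear factors from roots: (s), (s + 2).
Complete factorization: f(s) = (s)·(s + 2)·(s^2 + 2s + 2)·(s^3 + s^2 + s + 2).
Factor degrees with multiplicity: 1 + 1 + 2 + 3 = 7.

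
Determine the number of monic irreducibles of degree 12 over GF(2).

By the necklace-counting formula, N_2(12) = (1/12) Σ_{d|12} μ(12/d)·2^d.
Divisors of 12: 1, 2, 3, 4, 6, 12; μ(12/d) for each: 0, 1, 0, -1, -1, 1.
Σ = 2^2 − 2^4 − 2^6 + 2^12 = 4020.
N = 4020/12 = 335.

335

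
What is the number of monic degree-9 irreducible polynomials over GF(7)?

4483696

x^(7^9) − x is the product of all monic irreducibles of degree dividing 9; Möbius inversion gives N = (1/9) Σ μ(9/d)·7^d.
Divisors of 9: 1, 3, 9; μ(9/d) for each: 0, -1, 1.
Σ = − 7^3 + 7^9 = 40353264.
N = 40353264/9 = 4483696.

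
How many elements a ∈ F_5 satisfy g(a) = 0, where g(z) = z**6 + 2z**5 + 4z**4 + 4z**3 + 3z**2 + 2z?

4

Evaluate at each of the 5 elements of F_5:
g(0) = 0 → root; g(1) = 1; g(2) = 0 → root; g(3) = 0 → root; g(4) = 0 → root.
Roots: {0, 2, 3, 4}.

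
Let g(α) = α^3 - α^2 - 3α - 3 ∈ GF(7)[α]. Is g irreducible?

Yes

Check for roots in GF(7): g(0) = 4; g(1) = 1; g(2) = 2; g(3) = 6; g(4) = 5; g(5) = 5; g(6) = 5.
No roots. A degree-3 polynomial over a field with no linear factor is irreducible.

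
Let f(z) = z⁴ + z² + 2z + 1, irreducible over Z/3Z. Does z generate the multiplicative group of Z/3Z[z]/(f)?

No

|GF(3^4)^×| = 3^4 − 1 = 80. Prime factorization: 80 = 2^4·5.
f is primitive ⇔ z has order 80 in GF(3)[z]/(f), i.e. z^(80/q) ≠ 1 for each prime q | 80.
z^(40) mod f = 1
z^(16) mod f = 2z³ + 2.
Since z^(40) = 1, the order of z divides 40 < 80; not primitive.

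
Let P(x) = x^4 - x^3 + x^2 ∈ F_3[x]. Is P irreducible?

Check for roots in F_3: P(0) = 0 → root; P(1) = 1; P(2) = 0 → root.
P(0) = 0, so (x) divides P(x); P is reducible.

No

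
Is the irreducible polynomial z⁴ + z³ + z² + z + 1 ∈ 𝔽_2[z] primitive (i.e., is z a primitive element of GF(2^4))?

Write f(z) = z⁴ + z³ + z² + z + 1.
|GF(2^4)^×| = 2^4 − 1 = 15. Prime factorization: 15 = 3·5.
f is primitive ⇔ z has order 15 in GF(2)[z]/(f), i.e. z^(15/q) ≠ 1 for each prime q | 15.
z^(5) mod f = 1
z^(3) mod f = z³.
Since z^(5) = 1, the order of z divides 5 < 15; not primitive.

No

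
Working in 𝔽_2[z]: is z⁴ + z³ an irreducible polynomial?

No

Write f(z) = z⁴ + z³.
Check for roots in 𝔽_2: f(0) = 0 → root; f(1) = 0 → root.
f(0) = 0, so (z) divides f(z); f is reducible.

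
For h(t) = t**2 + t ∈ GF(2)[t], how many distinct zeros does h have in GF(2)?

2

Evaluate at each of the 2 elements of GF(2):
h(0) = 0 → root; h(1) = 0 → root.
Roots: {0, 1}.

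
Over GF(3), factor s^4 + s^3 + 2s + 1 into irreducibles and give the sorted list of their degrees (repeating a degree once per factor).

4

Write g(s) = s^4 + s^3 + 2s + 1.
Roots in GF(3): g(0) = 1; g(1) = 2; g(2) = 2.
Complete factorization: g(s) = (s^4 + s^3 + 2s + 1).
Factor degrees with multiplicity: 4 = 4.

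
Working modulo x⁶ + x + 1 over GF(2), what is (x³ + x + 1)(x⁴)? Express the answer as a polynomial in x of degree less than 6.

Multiply in GF(2)[x]: (x³ + x + 1)·(x⁴) = x⁷ + x⁵ + x⁴.
Reduce using x⁶ ≡ x + 1 (mod x⁶ + x + 1).
Reduced: x⁵ + x⁴ + x² + x.

x^5 + x^4 + x^2 + x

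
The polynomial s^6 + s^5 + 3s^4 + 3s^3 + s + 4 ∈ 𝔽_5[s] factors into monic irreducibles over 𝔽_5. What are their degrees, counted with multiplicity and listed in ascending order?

6

Write f(s) = s^6 + s^5 + 3s^4 + 3s^3 + s + 4.
Roots in 𝔽_5: f(0) = 4; f(1) = 3; f(2) = 4; f(3) = 3; f(4) = 3.
Complete factorization: f(s) = (s^6 + s^5 + 3s^4 + 3s^3 + s + 4).
Factor degrees with multiplicity: 6 = 6.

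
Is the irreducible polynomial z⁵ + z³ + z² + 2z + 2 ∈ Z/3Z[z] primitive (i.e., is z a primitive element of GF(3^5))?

No

Write f(z) = z⁵ + z³ + z² + 2z + 2.
|GF(3^5)^×| = 3^5 − 1 = 242. Prime factorization: 242 = 2·11^2.
f is primitive ⇔ z has order 242 in GF(3)[z]/(f), i.e. z^(242/q) ≠ 1 for each prime q | 242.
z^(121) mod f = 1
z^(22) mod f = 2z + 1.
Since z^(121) = 1, the order of z divides 121 < 242; not primitive.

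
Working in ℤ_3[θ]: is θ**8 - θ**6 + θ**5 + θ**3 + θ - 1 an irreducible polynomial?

Yes

Write g(θ) = θ**8 - θ**6 + θ**5 + θ**3 + θ - 1.
Check for roots in ℤ_3: g(0) = 2; g(1) = 2; g(2) = 2.
No roots, so no linear factors.
Monic irreducibles of degree 2 over GF(3): θ**2 + 1, θ**2 + θ - 1, θ**2 - θ - 1.
None of them divide g (all give nonzero remainder).
Degree-3 irreducible divisors: test the 8 monic irreducibles of degree 3 over GF(3).
None of them divide g (all give nonzero remainder).
Degree-4 irreducible divisors: test the 18 monic irreducibles of degree 4 over GF(3).
None of them divide g (all give nonzero remainder).
No irreducible factor of degree ≤ 4 exists, so g is irreducible over GF(3).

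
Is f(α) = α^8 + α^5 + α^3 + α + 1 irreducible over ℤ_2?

Check for roots in ℤ_2: f(0) = 1; f(1) = 1.
No roots, so no linear factors.
Monic irreducibles of degree 2 over GF(2): α^2 + α + 1.
None of them divide f (all give nonzero remainder).
Monic irreducibles of degree 3 over GF(2): α^3 + α + 1, α^3 + α^2 + 1.
None of them divide f (all give nonzero remainder).
Monic irreducibles of degree 4 over GF(2): α^4 + α + 1, α^4 + α^3 + 1, α^4 + α^3 + α^2 + α + 1.
None of them divide f (all give nonzero remainder).
No irreducible factor of degree ≤ 4 exists, so f is irreducible over GF(2).

Yes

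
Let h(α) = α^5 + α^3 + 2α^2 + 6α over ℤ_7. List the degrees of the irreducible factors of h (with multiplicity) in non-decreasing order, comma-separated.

1, 2, 2

Linear factors from roots: (α).
Complete factorization: h(α) = (α)·(α^2 + 2α + 2)·(α^2 + 5α + 3).
Factor degrees with multiplicity: 1 + 2 + 2 = 5.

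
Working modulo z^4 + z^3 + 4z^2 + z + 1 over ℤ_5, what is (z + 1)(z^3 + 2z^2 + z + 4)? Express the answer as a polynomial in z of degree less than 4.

2z^3 + 4z^2 + 4z + 3

Multiply in ℤ_5[z]: (z + 1)·(z^3 + 2z^2 + z + 4) = z^4 + 3z^3 + 3z^2 + 4.
Reduce using z^4 ≡ 4z^3 + z^2 + 4z + 4 (mod z^4 + z^3 + 4z^2 + z + 1).
Reduced: 2z^3 + 4z^2 + 4z + 3.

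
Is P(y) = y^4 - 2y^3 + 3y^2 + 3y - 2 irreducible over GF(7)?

Check for roots in GF(7): P(0) = 5; P(1) = 3; P(2) = 2; P(3) = 5; P(4) = 4; P(5) = 1; P(6) = 1.
No roots, so no linear factors.
Degree-2 irreducible divisors: test the 21 monic irreducibles of degree 2 over GF(7).
None of them divide P (all give nonzero remainder).
No irreducible factor of degree ≤ 2 exists, so P is irreducible over GF(7).

Yes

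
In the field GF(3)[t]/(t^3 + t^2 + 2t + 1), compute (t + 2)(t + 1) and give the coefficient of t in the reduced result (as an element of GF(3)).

Multiply in GF(3)[t]: (t + 2)·(t + 1) = t^2 + 2.
Reduced: t^2 + 2.

0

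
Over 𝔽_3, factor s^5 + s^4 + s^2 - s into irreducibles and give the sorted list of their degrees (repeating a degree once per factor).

1, 2, 2

Write g(s) = s^5 + s^4 + s^2 - s.
Roots in 𝔽_3: g(0) = 0 → root; g(1) = 2; g(2) = 2.
Linear factors from roots: (s).
Complete factorization: g(s) = (s)·(s^2 + 1)·(s^2 + s - 1).
Factor degrees with multiplicity: 1 + 2 + 2 = 5.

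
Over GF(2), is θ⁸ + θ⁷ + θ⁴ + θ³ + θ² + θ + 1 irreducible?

Yes

Write h(θ) = θ⁸ + θ⁷ + θ⁴ + θ³ + θ² + θ + 1.
Check for roots in GF(2): h(0) = 1; h(1) = 1.
No roots, so no linear factors.
Monic irreducibles of degree 2 over GF(2): θ² + θ + 1.
None of them divide h (all give nonzero remainder).
Monic irreducibles of degree 3 over GF(2): θ³ + θ + 1, θ³ + θ² + 1.
None of them divide h (all give nonzero remainder).
Monic irreducibles of degree 4 over GF(2): θ⁴ + θ + 1, θ⁴ + θ³ + 1, θ⁴ + θ³ + θ² + θ + 1.
None of them divide h (all give nonzero remainder).
No irreducible factor of degree ≤ 4 exists, so h is irreducible over GF(2).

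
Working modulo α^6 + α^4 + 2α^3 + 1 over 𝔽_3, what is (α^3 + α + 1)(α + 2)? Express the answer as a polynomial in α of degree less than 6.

α^4 + 2α^3 + α^2 + 2

Multiply in 𝔽_3[α]: (α^3 + α + 1)·(α + 2) = α^4 + 2α^3 + α^2 + 2.
Reduced: α^4 + 2α^3 + α^2 + 2.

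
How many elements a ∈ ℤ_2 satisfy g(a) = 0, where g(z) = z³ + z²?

2

Evaluate at each of the 2 elements of ℤ_2:
g(0) = 0 → root; g(1) = 0 → root.
Roots: {0, 1}.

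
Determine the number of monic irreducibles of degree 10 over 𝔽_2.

99

The number of monic irreducibles of degree 10 over GF(2) is (1/10)·Σ_{d∣10} μ(10/d) 2^d.
Divisors of 10: 1, 2, 5, 10; μ(10/d) for each: 1, -1, -1, 1.
Σ = 2^1 − 2^2 − 2^5 + 2^10 = 990.
N = 990/10 = 99.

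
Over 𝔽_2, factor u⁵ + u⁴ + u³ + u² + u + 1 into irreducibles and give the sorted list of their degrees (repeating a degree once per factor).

1, 2, 2

Write f(u) = u⁵ + u⁴ + u³ + u² + u + 1.
Roots in 𝔽_2: f(0) = 1; f(1) = 0 → root.
Linear factors from roots: (u + 1).
Complete factorization: f(u) = (u + 1)·(u² + u + 1)^2.
Factor degrees with multiplicity: 1 + 2 + 2 = 5.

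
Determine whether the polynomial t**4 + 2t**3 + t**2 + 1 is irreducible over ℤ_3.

Write g(t) = t**4 + 2t**3 + t**2 + 1.
Check for roots in ℤ_3: g(0) = 1; g(1) = 2; g(2) = 1.
No roots, so no linear factors.
Monic irreducibles of degree 2 over GF(3): t**2 + 1, t**2 + t + 2, t**2 + 2t + 2.
None of them divide g (all give nonzero remainder).
No irreducible factor of degree ≤ 2 exists, so g is irreducible over GF(3).

Yes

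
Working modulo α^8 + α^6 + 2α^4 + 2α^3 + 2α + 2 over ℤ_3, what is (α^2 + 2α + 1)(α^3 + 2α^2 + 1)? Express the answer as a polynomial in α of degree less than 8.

Multiply in ℤ_3[α]: (α^2 + 2α + 1)·(α^3 + 2α^2 + 1) = α^5 + α^4 + 2α^3 + 2α + 1.
Reduced: α^5 + α^4 + 2α^3 + 2α + 1.

α^5 + α^4 + 2α^3 + 2α + 1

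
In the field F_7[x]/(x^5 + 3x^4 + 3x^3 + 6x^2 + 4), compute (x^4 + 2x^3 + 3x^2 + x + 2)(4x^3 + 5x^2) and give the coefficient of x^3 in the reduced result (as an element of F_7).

0

Multiply in F_7[x]: (x^4 + 2x^3 + 3x^2 + x + 2)·(4x^3 + 5x^2) = 4x^7 + 6x^6 + x^5 + 5x^4 + 6x^3 + 3x^2.
Reduce using x^5 ≡ 4x^4 + 4x^3 + x^2 + 3 (mod x^5 + 3x^4 + 3x^3 + 6x^2 + 4).
Reduced: 6x^4 + x^2 + 3x.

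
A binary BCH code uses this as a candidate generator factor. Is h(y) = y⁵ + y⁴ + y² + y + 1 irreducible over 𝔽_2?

Yes

Check for roots in 𝔽_2: h(0) = 1; h(1) = 1.
No roots, so no linear factors.
Monic irreducibles of degree 2 over GF(2): y² + y + 1.
None of them divide h (all give nonzero remainder).
No irreducible factor of degree ≤ 2 exists, so h is irreducible over GF(2).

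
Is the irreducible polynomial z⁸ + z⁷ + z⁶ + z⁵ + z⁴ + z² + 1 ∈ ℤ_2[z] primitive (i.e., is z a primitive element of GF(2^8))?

Write f(z) = z⁸ + z⁷ + z⁶ + z⁵ + z⁴ + z² + 1.
|GF(2^8)^×| = 2^8 − 1 = 255. Prime factorization: 255 = 3·5·17.
f is primitive ⇔ z has order 255 in GF(2)[z]/(f), i.e. z^(255/q) ≠ 1 for each prime q | 255.
z^(85) mod f = z⁶ + z⁴ + z³ + z² + 1.
z^(51) mod f = z⁶ + z⁵ + z⁴ + z³ + z.
z^(15) mod f = z⁴ + z².
None equal 1, so z has full order 255; f is primitive.

Yes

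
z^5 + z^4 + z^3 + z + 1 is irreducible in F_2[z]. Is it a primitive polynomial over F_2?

Write f(z) = z^5 + z^4 + z^3 + z + 1.
|GF(2^5)^×| = 2^5 − 1 = 31. Prime factorization: 31 = 31.
f is primitive ⇔ z has order 31 in GF(2)[z]/(f), i.e. z^(31/q) ≠ 1 for each prime q | 31.
z^(1) mod f = z.
None equal 1, so z has full order 31; f is primitive.

Yes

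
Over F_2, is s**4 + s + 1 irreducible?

Write h(s) = s**4 + s + 1.
Check for roots in F_2: h(0) = 1; h(1) = 1.
No roots, so no linear factors.
Monic irreducibles of degree 2 over GF(2): s**2 + s + 1.
None of them divide h (all give nonzero remainder).
No irreducible factor of degree ≤ 2 exists, so h is irreducible over GF(2).

Yes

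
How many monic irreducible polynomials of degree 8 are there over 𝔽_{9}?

The number of monic irreducibles of degree 8 over GF(9) is (1/8)·Σ_{d∣8} μ(8/d) 9^d.
Divisors of 8: 1, 2, 4, 8; μ(8/d) for each: 0, 0, -1, 1.
Σ = − 9^4 + 9^8 = 43040160.
N = 43040160/8 = 5380020.

5380020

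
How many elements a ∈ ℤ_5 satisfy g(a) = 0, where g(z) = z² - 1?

Evaluate at each of the 5 elements of ℤ_5:
g(0) = 4; g(1) = 0 → root; g(2) = 3; g(3) = 3; g(4) = 0 → root.
Roots: {1, 4}.

2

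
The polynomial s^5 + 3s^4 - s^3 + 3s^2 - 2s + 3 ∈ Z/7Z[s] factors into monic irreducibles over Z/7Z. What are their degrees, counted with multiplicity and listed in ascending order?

1, 1, 1, 2

Write g(s) = s^5 + 3s^4 - s^3 + 3s^2 - 2s + 3.
Linear factors from roots: (s - 1), (s - 3), (s + 3).
Complete factorization: g(s) = (s + 3)·(s - 3)·(s - 1)·(s^2 - 3s - 2).
Factor degrees with multiplicity: 1 + 1 + 1 + 2 = 5.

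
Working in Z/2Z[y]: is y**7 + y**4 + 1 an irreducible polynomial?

Write f(y) = y**7 + y**4 + 1.
Check for roots in Z/2Z: f(0) = 1; f(1) = 1.
No roots, so no linear factors.
Monic irreducibles of degree 2 over GF(2): y**2 + y + 1.
None of them divide f (all give nonzero remainder).
Monic irreducibles of degree 3 over GF(2): y**3 + y + 1, y**3 + y**2 + 1.
None of them divide f (all give nonzero remainder).
No irreducible factor of degree ≤ 3 exists, so f is irreducible over GF(2).

Yes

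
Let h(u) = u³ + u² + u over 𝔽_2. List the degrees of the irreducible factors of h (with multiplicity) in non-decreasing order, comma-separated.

Roots in 𝔽_2: h(0) = 0 → root; h(1) = 1.
Linear factors from roots: (u).
Complete factorization: h(u) = (u)·(u² + u + 1).
Factor degrees with multiplicity: 1 + 2 = 3.

1, 2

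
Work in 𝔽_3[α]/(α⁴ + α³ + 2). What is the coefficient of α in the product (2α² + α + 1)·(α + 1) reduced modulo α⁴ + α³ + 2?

Multiply in 𝔽_3[α]: (2α² + α + 1)·(α + 1) = 2α³ + 2α + 1.
Reduced: 2α³ + 2α + 1.

2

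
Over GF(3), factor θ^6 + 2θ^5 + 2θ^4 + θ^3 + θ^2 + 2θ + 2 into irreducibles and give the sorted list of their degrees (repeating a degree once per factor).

3, 3

Write h(θ) = θ^6 + 2θ^5 + 2θ^4 + θ^3 + θ^2 + 2θ + 2.
Roots in GF(3): h(0) = 2; h(1) = 2; h(2) = 1.
Complete factorization: h(θ) = (θ^3 + 2θ + 2)·(θ^3 + 2θ^2 + 1).
Factor degrees with multiplicity: 3 + 3 = 6.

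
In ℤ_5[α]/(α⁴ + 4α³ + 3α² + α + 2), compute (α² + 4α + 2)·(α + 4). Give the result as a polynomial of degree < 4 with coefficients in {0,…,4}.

Multiply in ℤ_5[α]: (α² + 4α + 2)·(α + 4) = α³ + 3α² + 3α + 3.
Reduced: α³ + 3α² + 3α + 3.

α^3 + 3α^2 + 3α + 3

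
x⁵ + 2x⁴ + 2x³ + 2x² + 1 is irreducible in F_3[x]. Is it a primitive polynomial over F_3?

Write f(x) = x⁵ + 2x⁴ + 2x³ + 2x² + 1.
|GF(3^5)^×| = 3^5 − 1 = 242. Prime factorization: 242 = 2·11^2.
f is primitive ⇔ x has order 242 in GF(3)[x]/(f), i.e. x^(242/q) ≠ 1 for each prime q | 242.
x^(121) mod f = 2.
x^(22) mod f = 1
Since x^(22) = 1, the order of x divides 22 < 242; not primitive.

No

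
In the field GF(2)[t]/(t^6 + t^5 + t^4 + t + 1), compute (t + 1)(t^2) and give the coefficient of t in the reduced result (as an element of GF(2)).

0

Multiply in GF(2)[t]: (t + 1)·(t^2) = t^3 + t^2.
Reduced: t^3 + t^2.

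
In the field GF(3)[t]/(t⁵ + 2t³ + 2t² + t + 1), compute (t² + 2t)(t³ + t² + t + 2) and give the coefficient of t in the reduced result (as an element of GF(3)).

Multiply in GF(3)[t]: (t² + 2t)·(t³ + t² + t + 2) = t⁵ + t² + t.
Reduce using t⁵ ≡ t³ + t² + 2t + 2 (mod t⁵ + 2t³ + 2t² + t + 1).
Reduced: t³ + 2t² + 2.

0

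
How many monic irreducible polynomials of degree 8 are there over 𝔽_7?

720300

By the necklace-counting formula, N_7(8) = (1/8) Σ_{d|8} μ(8/d)·7^d.
Divisors of 8: 1, 2, 4, 8; μ(8/d) for each: 0, 0, -1, 1.
Σ = − 7^4 + 7^8 = 5762400.
N = 5762400/8 = 720300.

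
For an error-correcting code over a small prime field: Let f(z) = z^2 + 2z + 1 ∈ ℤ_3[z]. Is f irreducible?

Check for roots in ℤ_3: f(0) = 1; f(1) = 1; f(2) = 0 → root.
f(2) = 0, so (z − 2) divides f(z); f is reducible.

No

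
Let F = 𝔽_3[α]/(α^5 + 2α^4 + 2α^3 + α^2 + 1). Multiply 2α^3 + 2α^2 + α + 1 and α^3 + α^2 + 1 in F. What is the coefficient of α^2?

Multiply in 𝔽_3[α]: (2α^3 + 2α^2 + α + 1)·(α^3 + α^2 + 1) = 2α^6 + α^5 + α^3 + α + 1.
Reduce using α^5 ≡ α^4 + α^3 + 2α^2 + 2 (mod α^5 + 2α^4 + 2α^3 + α^2 + 1).
Reduced: 2α^4 + 2α^3 + 2α + 1.

0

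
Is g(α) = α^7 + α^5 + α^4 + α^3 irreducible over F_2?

Check for roots in F_2: g(0) = 0 → root; g(1) = 0 → root.
g(0) = 0, so (α) divides g(α); g is reducible.

No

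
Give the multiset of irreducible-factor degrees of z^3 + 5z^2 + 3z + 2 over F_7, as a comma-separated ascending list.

Write g(z) = z^3 + 5z^2 + 3z + 2.
Complete factorization: g(z) = (z^3 + 5z^2 + 3z + 2).
Factor degrees with multiplicity: 3 = 3.

3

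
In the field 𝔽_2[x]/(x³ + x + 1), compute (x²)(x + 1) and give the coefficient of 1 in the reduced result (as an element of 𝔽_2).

Multiply in 𝔽_2[x]: (x²)·(x + 1) = x³ + x².
Reduce using x³ ≡ x + 1 (mod x³ + x + 1).
Reduced: x² + x + 1.

1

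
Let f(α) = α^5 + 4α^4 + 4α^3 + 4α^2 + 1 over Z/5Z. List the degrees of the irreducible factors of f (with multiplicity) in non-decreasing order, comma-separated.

1, 2, 2

Roots in Z/5Z: f(0) = 1; f(1) = 4; f(2) = 0 → root; f(3) = 2; f(4) = 4.
Linear factors from roots: (α + 3).
Complete factorization: f(α) = (α + 3)·(α^2 + 3α + 3)·(α^2 + 3α + 4).
Factor degrees with multiplicity: 1 + 2 + 2 = 5.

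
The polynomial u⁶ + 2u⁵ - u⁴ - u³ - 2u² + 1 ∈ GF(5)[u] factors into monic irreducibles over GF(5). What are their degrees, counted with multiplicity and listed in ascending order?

Write h(u) = u⁶ + 2u⁵ - u⁴ - u³ - 2u² + 1.
Roots in GF(5): h(0) = 1; h(1) = 0 → root; h(2) = 2; h(3) = 0 → root; h(4) = 3.
Linear factors from roots: (u - 1), (u + 2).
Complete factorization: h(u) = (u + 2)·(u - 1)^2·(u³ + 2u² + 2u - 2).
Factor degrees with multiplicity: 1 + 1 + 1 + 3 = 6.

1, 1, 1, 3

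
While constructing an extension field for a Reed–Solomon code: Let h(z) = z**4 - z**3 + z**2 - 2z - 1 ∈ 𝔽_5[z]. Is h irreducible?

Check for roots in 𝔽_5: h(0) = 4; h(1) = 3; h(2) = 2; h(3) = 1; h(4) = 4.
No roots, so no linear factors.
Degree-2 irreducible divisors: test the 10 monic irreducibles of degree 2 over GF(5).
None of them divide h (all give nonzero remainder).
No irreducible factor of degree ≤ 2 exists, so h is irreducible over GF(5).

Yes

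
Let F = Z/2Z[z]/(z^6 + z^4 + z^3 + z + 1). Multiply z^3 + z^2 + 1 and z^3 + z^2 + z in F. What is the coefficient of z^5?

0

Multiply in Z/2Z[z]: (z^3 + z^2 + 1)·(z^3 + z^2 + z) = z^6 + z^2 + z.
Reduce using z^6 ≡ z^4 + z^3 + z + 1 (mod z^6 + z^4 + z^3 + z + 1).
Reduced: z^4 + z^3 + z^2 + 1.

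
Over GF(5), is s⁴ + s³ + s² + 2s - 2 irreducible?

Write P(s) = s⁴ + s³ + s² + 2s - 2.
Check for roots in GF(5): P(0) = 3; P(1) = 3; P(2) = 0 → root; P(3) = 1; P(4) = 2.
P(2) = 0, so (s − 2) divides P(s); P is reducible.

No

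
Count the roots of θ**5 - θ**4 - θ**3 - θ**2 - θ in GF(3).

Write f(θ) = θ**5 - θ**4 - θ**3 - θ**2 - θ.
Evaluate at each of the 3 elements of GF(3):
f(0) = 0 → root; f(1) = 0 → root; f(2) = 2.
Roots: {0, 1}.

2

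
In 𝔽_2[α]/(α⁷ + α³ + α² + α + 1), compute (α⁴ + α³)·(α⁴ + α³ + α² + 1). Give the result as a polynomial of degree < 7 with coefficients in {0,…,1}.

Multiply in 𝔽_2[α]: (α⁴ + α³)·(α⁴ + α³ + α² + 1) = α⁸ + α⁵ + α⁴ + α³.
Reduce using α⁷ ≡ α³ + α² + α + 1 (mod α⁷ + α³ + α² + α + 1).
Reduced: α⁵ + α² + α.

α^5 + α^2 + α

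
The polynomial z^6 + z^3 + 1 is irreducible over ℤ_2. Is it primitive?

Write f(z) = z^6 + z^3 + 1.
|GF(2^6)^×| = 2^6 − 1 = 63. Prime factorization: 63 = 3^2·7.
f is primitive ⇔ z has order 63 in GF(2)[z]/(f), i.e. z^(63/q) ≠ 1 for each prime q | 63.
z^(21) mod f = z^3.
z^(9) mod f = 1
Since z^(9) = 1, the order of z divides 9 < 63; not primitive.

No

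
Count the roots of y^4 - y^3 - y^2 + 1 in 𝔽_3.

1

Write h(y) = y^4 - y^3 - y^2 + 1.
Evaluate at each of the 3 elements of 𝔽_3:
h(0) = 1; h(1) = 0 → root; h(2) = 2.
Roots: {1}.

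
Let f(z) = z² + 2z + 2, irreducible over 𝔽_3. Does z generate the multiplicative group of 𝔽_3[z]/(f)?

|GF(3^2)^×| = 3^2 − 1 = 8. Prime factorization: 8 = 2^3.
f is primitive ⇔ z has order 8 in GF(3)[z]/(f), i.e. z^(8/q) ≠ 1 for each prime q | 8.
z^(4) mod f = 2.
None equal 1, so z has full order 8; f is primitive.

Yes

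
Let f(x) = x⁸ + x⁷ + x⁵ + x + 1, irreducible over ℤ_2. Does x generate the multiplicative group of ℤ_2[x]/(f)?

No

|GF(2^8)^×| = 2^8 − 1 = 255. Prime factorization: 255 = 3·5·17.
f is primitive ⇔ x has order 255 in GF(2)[x]/(f), i.e. x^(255/q) ≠ 1 for each prime q | 255.
x^(85) mod f = 1
x^(51) mod f = x⁶ + x⁴ + x³ + x.
x^(15) mod f = x⁵ + x⁴ + x³.
Since x^(85) = 1, the order of x divides 85 < 255; not primitive.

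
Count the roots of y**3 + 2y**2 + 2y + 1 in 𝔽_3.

2

Write f(y) = y**3 + 2y**2 + 2y + 1.
Evaluate at each of the 3 elements of 𝔽_3:
f(0) = 1; f(1) = 0 → root; f(2) = 0 → root.
Roots: {1, 2}.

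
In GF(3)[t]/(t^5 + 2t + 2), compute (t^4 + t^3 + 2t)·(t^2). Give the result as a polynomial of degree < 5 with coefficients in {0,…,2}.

Multiply in GF(3)[t]: (t^4 + t^3 + 2t)·(t^2) = t^6 + t^5 + 2t^3.
Reduce using t^5 ≡ t + 1 (mod t^5 + 2t + 2).
Reduced: 2t^3 + t^2 + 2t + 1.

2t^3 + t^2 + 2t + 1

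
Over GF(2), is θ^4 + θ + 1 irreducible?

Write h(θ) = θ^4 + θ + 1.
Check for roots in GF(2): h(0) = 1; h(1) = 1.
No roots, so no linear factors.
Monic irreducibles of degree 2 over GF(2): θ^2 + θ + 1.
None of them divide h (all give nonzero remainder).
No irreducible factor of degree ≤ 2 exists, so h is irreducible over GF(2).

Yes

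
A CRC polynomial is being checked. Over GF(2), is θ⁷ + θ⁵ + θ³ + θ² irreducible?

No

Write g(θ) = θ⁷ + θ⁵ + θ³ + θ².
Check for roots in GF(2): g(0) = 0 → root; g(1) = 0 → root.
g(0) = 0, so (θ) divides g(θ); g is reducible.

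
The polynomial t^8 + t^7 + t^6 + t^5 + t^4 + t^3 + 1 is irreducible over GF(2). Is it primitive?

Write f(t) = t^8 + t^7 + t^6 + t^5 + t^4 + t^3 + 1.
|GF(2^8)^×| = 2^8 − 1 = 255. Prime factorization: 255 = 3·5·17.
f is primitive ⇔ t has order 255 in GF(2)[t]/(f), i.e. t^(255/q) ≠ 1 for each prime q | 255.
t^(85) mod f = 1
t^(51) mod f = t^7 + t^5 + t^3 + t^2 + 1.
t^(15) mod f = t^7 + t^6 + t^3 + t + 1.
Since t^(85) = 1, the order of t divides 85 < 255; not primitive.

No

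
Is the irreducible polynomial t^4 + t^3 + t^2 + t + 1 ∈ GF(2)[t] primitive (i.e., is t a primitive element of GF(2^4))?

Write f(t) = t^4 + t^3 + t^2 + t + 1.
|GF(2^4)^×| = 2^4 − 1 = 15. Prime factorization: 15 = 3·5.
f is primitive ⇔ t has order 15 in GF(2)[t]/(f), i.e. t^(15/q) ≠ 1 for each prime q | 15.
t^(5) mod f = 1
t^(3) mod f = t^3.
Since t^(5) = 1, the order of t divides 5 < 15; not primitive.

No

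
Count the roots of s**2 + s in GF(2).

Write g(s) = s**2 + s.
Evaluate at each of the 2 elements of GF(2):
g(0) = 0 → root; g(1) = 0 → root.
Roots: {0, 1}.

2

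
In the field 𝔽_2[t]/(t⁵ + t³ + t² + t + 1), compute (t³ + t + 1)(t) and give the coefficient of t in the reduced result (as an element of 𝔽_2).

Multiply in 𝔽_2[t]: (t³ + t + 1)·(t) = t⁴ + t² + t.
Reduced: t⁴ + t² + t.

1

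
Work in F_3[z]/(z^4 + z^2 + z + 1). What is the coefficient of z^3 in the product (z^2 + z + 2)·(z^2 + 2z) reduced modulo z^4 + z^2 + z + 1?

0

Multiply in F_3[z]: (z^2 + z + 2)·(z^2 + 2z) = z^4 + z^2 + z.
Reduce using z^4 ≡ 2z^2 + 2z + 2 (mod z^4 + z^2 + z + 1).
Reduced: 2.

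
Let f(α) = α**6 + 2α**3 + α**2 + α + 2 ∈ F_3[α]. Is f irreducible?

Check for roots in F_3: f(0) = 2; f(1) = 1; f(2) = 1.
No roots, so no linear factors.
Monic irreducibles of degree 2 over GF(3): α**2 + 1, α**2 + α + 2, α**2 + 2α + 2.
None of them divide f (all give nonzero remainder).
Degree-3 irreducible divisors: test the 8 monic irreducibles of degree 3 over GF(3).
None of them divide f (all give nonzero remainder).
No irreducible factor of degree ≤ 3 exists, so f is irreducible over GF(3).

Yes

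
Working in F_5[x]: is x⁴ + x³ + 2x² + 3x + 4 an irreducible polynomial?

Write h(x) = x⁴ + x³ + 2x² + 3x + 4.
Check for roots in F_5: h(0) = 4; h(1) = 1; h(2) = 2; h(3) = 4; h(4) = 3.
No roots, so no linear factors.
Degree-2 irreducible divisors: test the 10 monic irreducibles of degree 2 over GF(5).
None of them divide h (all give nonzero remainder).
No irreducible factor of degree ≤ 2 exists, so h is irreducible over GF(5).

Yes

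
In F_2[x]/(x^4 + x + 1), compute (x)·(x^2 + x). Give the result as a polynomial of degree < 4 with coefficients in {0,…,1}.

Multiply in F_2[x]: (x)·(x^2 + x) = x^3 + x^2.
Reduced: x^3 + x^2.

x^3 + x^2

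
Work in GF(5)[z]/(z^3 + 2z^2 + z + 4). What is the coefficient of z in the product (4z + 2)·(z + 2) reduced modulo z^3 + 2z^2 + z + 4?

0

Multiply in GF(5)[z]: (4z + 2)·(z + 2) = 4z^2 + 4.
Reduced: 4z^2 + 4.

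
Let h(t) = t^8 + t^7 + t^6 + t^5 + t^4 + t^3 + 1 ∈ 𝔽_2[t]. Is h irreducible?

Yes

Check for roots in 𝔽_2: h(0) = 1; h(1) = 1.
No roots, so no linear factors.
Monic irreducibles of degree 2 over GF(2): t^2 + t + 1.
None of them divide h (all give nonzero remainder).
Monic irreducibles of degree 3 over GF(2): t^3 + t + 1, t^3 + t^2 + 1.
None of them divide h (all give nonzero remainder).
Monic irreducibles of degree 4 over GF(2): t^4 + t + 1, t^4 + t^3 + 1, t^4 + t^3 + t^2 + t + 1.
None of them divide h (all give nonzero remainder).
No irreducible factor of degree ≤ 4 exists, so h is irreducible over GF(2).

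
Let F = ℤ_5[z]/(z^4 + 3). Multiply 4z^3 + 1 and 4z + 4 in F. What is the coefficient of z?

Multiply in ℤ_5[z]: (4z^3 + 1)·(4z + 4) = z^4 + z^3 + 4z + 4.
Reduce using z^4 ≡ 2 (mod z^4 + 3).
Reduced: z^3 + 4z + 1.

4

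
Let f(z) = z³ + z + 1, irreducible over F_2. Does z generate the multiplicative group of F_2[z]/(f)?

Yes

|GF(2^3)^×| = 2^3 − 1 = 7. Prime factorization: 7 = 7.
f is primitive ⇔ z has order 7 in GF(2)[z]/(f), i.e. z^(7/q) ≠ 1 for each prime q | 7.
z^(1) mod f = z.
None equal 1, so z has full order 7; f is primitive.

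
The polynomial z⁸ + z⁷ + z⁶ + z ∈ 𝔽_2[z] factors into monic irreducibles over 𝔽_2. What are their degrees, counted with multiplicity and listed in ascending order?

1, 1, 1, 1, 4

Write g(z) = z⁸ + z⁷ + z⁶ + z.
Roots in 𝔽_2: g(0) = 0 → root; g(1) = 0 → root.
Linear factors from roots: (z), (z + 1).
Complete factorization: g(z) = (z)·(z + 1)^3·(z⁴ + z + 1).
Factor degrees with multiplicity: 1 + 1 + 1 + 1 + 4 = 8.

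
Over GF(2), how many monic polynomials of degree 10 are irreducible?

By the necklace-counting formula, N_2(10) = (1/10) Σ_{d|10} μ(10/d)·2^d.
Divisors of 10: 1, 2, 5, 10; μ(10/d) for each: 1, -1, -1, 1.
Σ = 2^1 − 2^2 − 2^5 + 2^10 = 990.
N = 990/10 = 99.

99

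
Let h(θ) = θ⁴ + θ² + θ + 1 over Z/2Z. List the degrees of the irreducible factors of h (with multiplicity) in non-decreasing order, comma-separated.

1, 3

Roots in Z/2Z: h(0) = 1; h(1) = 0 → root.
Linear factors from roots: (θ + 1).
Complete factorization: h(θ) = (θ + 1)·(θ³ + θ² + 1).
Factor degrees with multiplicity: 1 + 3 = 4.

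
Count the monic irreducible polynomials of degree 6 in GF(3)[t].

116

The number of monic irreducibles of degree 6 over GF(3) is (1/6)·Σ_{d∣6} μ(6/d) 3^d.
Divisors of 6: 1, 2, 3, 6; μ(6/d) for each: 1, -1, -1, 1.
Σ = 3^1 − 3^2 − 3^3 + 3^6 = 696.
N = 696/6 = 116.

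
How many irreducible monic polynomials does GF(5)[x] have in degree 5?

624

Gauss's count: N_{5}(5) = (1/5) Σ_{d|5} μ(5/d)·5^d.
Divisors of 5: 1, 5; μ(5/d) for each: -1, 1.
Σ = − 5^1 + 5^5 = 3120.
N = 3120/5 = 624.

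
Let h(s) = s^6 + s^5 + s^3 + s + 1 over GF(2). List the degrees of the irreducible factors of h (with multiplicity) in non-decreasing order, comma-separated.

2, 2, 2

Roots in GF(2): h(0) = 1; h(1) = 1.
Complete factorization: h(s) = (s^2 + s + 1)^3.
Factor degrees with multiplicity: 2 + 2 + 2 = 6.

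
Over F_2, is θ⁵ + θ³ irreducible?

No

Write P(θ) = θ⁵ + θ³.
Check for roots in F_2: P(0) = 0 → root; P(1) = 0 → root.
P(0) = 0, so (θ) divides P(θ); P is reducible.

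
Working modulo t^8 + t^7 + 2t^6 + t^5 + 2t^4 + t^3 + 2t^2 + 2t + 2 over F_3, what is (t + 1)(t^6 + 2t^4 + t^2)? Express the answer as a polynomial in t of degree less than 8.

t^7 + t^6 + 2t^5 + 2t^4 + t^3 + t^2

Multiply in F_3[t]: (t + 1)·(t^6 + 2t^4 + t^2) = t^7 + t^6 + 2t^5 + 2t^4 + t^3 + t^2.
Reduced: t^7 + t^6 + 2t^5 + 2t^4 + t^3 + t^2.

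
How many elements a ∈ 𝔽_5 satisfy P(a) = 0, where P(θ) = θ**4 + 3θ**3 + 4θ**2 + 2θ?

Evaluate at each of the 5 elements of 𝔽_5:
P(0) = 0 → root; P(1) = 0 → root; P(2) = 0 → root; P(3) = 4; P(4) = 0 → root.
Roots: {0, 1, 2, 4}.

4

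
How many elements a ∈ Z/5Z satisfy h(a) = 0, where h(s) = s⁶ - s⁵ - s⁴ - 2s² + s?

3

Evaluate at each of the 5 elements of Z/5Z:
h(0) = 0 → root; h(1) = 3; h(2) = 0 → root; h(3) = 0 → root; h(4) = 3.
Roots: {0, 2, 3}.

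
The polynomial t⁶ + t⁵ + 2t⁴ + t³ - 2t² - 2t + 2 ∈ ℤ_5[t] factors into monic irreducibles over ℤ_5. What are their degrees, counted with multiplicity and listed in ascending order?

6

Write h(t) = t⁶ + t⁵ + 2t⁴ + t³ - 2t² - 2t + 2.
Roots in ℤ_5: h(0) = 2; h(1) = 3; h(2) = 1; h(3) = 4; h(4) = 3.
Complete factorization: h(t) = (t⁶ + t⁵ + 2t⁴ + t³ - 2t² - 2t + 2).
Factor degrees with multiplicity: 6 = 6.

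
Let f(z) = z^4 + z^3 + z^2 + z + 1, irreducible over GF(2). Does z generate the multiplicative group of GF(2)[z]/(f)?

|GF(2^4)^×| = 2^4 − 1 = 15. Prime factorization: 15 = 3·5.
f is primitive ⇔ z has order 15 in GF(2)[z]/(f), i.e. z^(15/q) ≠ 1 for each prime q | 15.
z^(5) mod f = 1
z^(3) mod f = z^3.
Since z^(5) = 1, the order of z divides 5 < 15; not primitive.

No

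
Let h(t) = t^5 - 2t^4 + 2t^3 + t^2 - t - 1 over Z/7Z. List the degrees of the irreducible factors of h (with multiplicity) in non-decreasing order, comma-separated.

Linear factors from roots: (t - 1), (t - 3), (t + 3).
Complete factorization: h(t) = (t + 3)·(t - 3)·(t - 1)·(t^2 - t + 3).
Factor degrees with multiplicity: 1 + 1 + 1 + 2 = 5.

1, 1, 1, 2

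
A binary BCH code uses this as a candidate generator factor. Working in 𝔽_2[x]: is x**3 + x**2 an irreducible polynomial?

No

Write f(x) = x**3 + x**2.
Check for roots in 𝔽_2: f(0) = 0 → root; f(1) = 0 → root.
f(0) = 0, so (x) divides f(x); f is reducible.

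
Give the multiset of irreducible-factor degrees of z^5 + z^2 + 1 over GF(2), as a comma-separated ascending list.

5

Write f(z) = z^5 + z^2 + 1.
Roots in GF(2): f(0) = 1; f(1) = 1.
Complete factorization: f(z) = (z^5 + z^2 + 1).
Factor degrees with multiplicity: 5 = 5.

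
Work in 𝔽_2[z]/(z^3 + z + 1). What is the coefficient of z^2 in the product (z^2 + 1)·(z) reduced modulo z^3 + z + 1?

0

Multiply in 𝔽_2[z]: (z^2 + 1)·(z) = z^3 + z.
Reduce using z^3 ≡ z + 1 (mod z^3 + z + 1).
Reduced: 1.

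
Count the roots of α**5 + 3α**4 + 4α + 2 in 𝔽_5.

4

Write h(α) = α**5 + 3α**4 + 4α + 2.
Evaluate at each of the 5 elements of 𝔽_5:
h(0) = 2; h(1) = 0 → root; h(2) = 0 → root; h(3) = 0 → root; h(4) = 0 → root.
Roots: {1, 2, 3, 4}.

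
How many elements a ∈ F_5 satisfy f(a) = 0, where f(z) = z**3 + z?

Evaluate at each of the 5 elements of F_5:
f(0) = 0 → root; f(1) = 2; f(2) = 0 → root; f(3) = 0 → root; f(4) = 3.
Roots: {0, 2, 3}.

3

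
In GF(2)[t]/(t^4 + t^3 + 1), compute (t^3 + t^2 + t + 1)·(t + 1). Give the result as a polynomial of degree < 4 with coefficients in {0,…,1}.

t^3

Multiply in GF(2)[t]: (t^3 + t^2 + t + 1)·(t + 1) = t^4 + 1.
Reduce using t^4 ≡ t^3 + 1 (mod t^4 + t^3 + 1).
Reduced: t^3.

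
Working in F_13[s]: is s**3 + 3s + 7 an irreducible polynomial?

Yes

Write P(s) = s**3 + 3s + 7.
Check each element of F_13 for a root: P(0)=7, P(1)=11, P(2)=8, P(3)=4, P(4)=5, P(5)=4, P(6)=7, P(7)=7, P(8)=10, P(9)=9, P(10)=10, P(11)=6, P(12)=3.
No roots. A degree-3 polynomial over a field with no linear factor is irreducible.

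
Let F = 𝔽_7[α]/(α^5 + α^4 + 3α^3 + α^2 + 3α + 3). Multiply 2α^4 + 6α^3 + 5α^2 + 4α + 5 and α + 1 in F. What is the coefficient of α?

Multiply in 𝔽_7[α]: (2α^4 + 6α^3 + 5α^2 + 4α + 5)·(α + 1) = 2α^5 + α^4 + 4α^3 + 2α^2 + 2α + 5.
Reduce using α^5 ≡ 6α^4 + 4α^3 + 6α^2 + 4α + 4 (mod α^5 + α^4 + 3α^3 + α^2 + 3α + 3).
Reduced: 6α^4 + 5α^3 + 3α + 6.

3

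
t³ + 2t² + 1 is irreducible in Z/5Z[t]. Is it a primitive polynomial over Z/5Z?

No

Write f(t) = t³ + 2t² + 1.
|GF(5^3)^×| = 5^3 − 1 = 124. Prime factorization: 124 = 2^2·31.
f is primitive ⇔ t has order 124 in GF(5)[t]/(f), i.e. t^(124/q) ≠ 1 for each prime q | 124.
t^(62) mod f = 1
t^(4) mod f = 4t² + 4t + 2.
Since t^(62) = 1, the order of t divides 62 < 124; not primitive.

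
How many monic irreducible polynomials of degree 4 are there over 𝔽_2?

3

Gauss's count: N_{2}(4) = (1/4) Σ_{d|4} μ(4/d)·2^d.
Divisors of 4: 1, 2, 4; μ(4/d) for each: 0, -1, 1.
Σ = − 2^2 + 2^4 = 12.
N = 12/4 = 3.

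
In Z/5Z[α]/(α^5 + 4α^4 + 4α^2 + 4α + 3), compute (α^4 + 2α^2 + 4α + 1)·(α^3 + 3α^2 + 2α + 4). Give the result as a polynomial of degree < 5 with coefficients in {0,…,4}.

Multiply in Z/5Z[α]: (α^4 + 2α^2 + 4α + 1)·(α^3 + 3α^2 + 2α + 4) = α^7 + 3α^6 + 4α^5 + 4α^4 + 2α^3 + 4α^2 + 3α + 4.
Reduce using α^5 ≡ α^4 + α^2 + α + 2 (mod α^5 + 4α^4 + 4α^2 + 4α + 3).
Reduced: 3α^4 + 2α^3 + 3α^2 + 4α.

3α^4 + 2α^3 + 3α^2 + 4α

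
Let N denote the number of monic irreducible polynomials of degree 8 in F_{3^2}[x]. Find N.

The number of monic irreducibles of degree 8 over GF(9) is (1/8)·Σ_{d∣8} μ(8/d) 9^d.
Divisors of 8: 1, 2, 4, 8; μ(8/d) for each: 0, 0, -1, 1.
Σ = − 9^4 + 9^8 = 43040160.
N = 43040160/8 = 5380020.

5380020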